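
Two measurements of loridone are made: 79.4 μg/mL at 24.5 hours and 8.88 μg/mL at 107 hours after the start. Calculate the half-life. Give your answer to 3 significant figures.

Over Δt = 107 − 24.5 = 82.5 hours, the level fell by a factor of 79.4/8.88 ≈ 8.9414.
n = log₂(8.9414) ≈ 3.1605 half-lives, so t½ = 82.5/3.1605 ≈ 26.103 hours.

26.1 hours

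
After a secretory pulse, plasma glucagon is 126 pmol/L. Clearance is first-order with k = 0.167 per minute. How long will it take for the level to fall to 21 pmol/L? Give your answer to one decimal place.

10.7 minutes

t½ = ln 2 / k = 0.69315 / 0.167 ≈ 4.1506 minutes.
Fraction remaining = 21/126 ≈ 0.16667.
n = log₂(126/21) = ln(6)/ln 2 ≈ 2.585 half-lives.
t = n × t½ = 2.585 × 4.1506 ≈ 10.729 minutes.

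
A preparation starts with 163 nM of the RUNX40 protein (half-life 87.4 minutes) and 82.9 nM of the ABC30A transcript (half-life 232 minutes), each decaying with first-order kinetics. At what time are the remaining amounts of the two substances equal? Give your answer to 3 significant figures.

Set 163·(1/2)^(t/87.4) = 82.9·(1/2)^(t/232).
Taking log₂: log₂(163/82.9) = t·(1/87.4 − 1/232).
log₂(1.9662) = 0.97543; 1/87.4 − 1/232 = 0.0071313.
t = 0.97543 / 0.0071313 ≈ 136.78 minutes.

137 minutes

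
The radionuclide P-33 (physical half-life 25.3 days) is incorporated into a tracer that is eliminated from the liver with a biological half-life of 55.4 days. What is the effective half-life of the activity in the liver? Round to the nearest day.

17 days

1/t_eff = 1/t_phys + 1/t_biol = 1/25.3 + 1/55.4 = 0.057576 per day.
t_eff = 25.3 × 55.4 / (25.3 + 55.4) ≈ 17.368 days.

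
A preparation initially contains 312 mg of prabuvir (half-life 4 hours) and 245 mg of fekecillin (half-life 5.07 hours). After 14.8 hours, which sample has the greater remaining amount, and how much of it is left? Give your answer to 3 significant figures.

prabuvir: 312 × (1/2)^3.7 ≈ 24.007 mg.
fekecillin: 245 × (1/2)^2.9191 ≈ 32.391 mg.
Fekecillin has more remaining, at ≈ 32.391 mg.

fekecillin, 32.4 mg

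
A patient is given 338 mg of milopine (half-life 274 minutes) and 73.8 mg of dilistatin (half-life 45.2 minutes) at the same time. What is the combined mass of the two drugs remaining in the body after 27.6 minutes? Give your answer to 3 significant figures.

milopine: 338 × (1/2)^(27.6/274) = 338 × (1/2)^0.10073 ≈ 315.21 mg.
dilistatin: 73.8 × (1/2)^(27.6/45.2) = 73.8 × (1/2)^0.61062 ≈ 48.333 mg.
Total = 315.21 + 48.333 ≈ 363.54 mg.

364 mg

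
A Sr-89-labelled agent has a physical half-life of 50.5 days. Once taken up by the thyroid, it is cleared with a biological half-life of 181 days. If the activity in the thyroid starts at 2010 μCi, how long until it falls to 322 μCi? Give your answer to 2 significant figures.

1/t_eff = 1/t_phys + 1/t_biol = 1/50.5 + 1/181 = 0.025327 per day.
t_eff = 50.5 × 181 / (50.5 + 181) ≈ 39.484 days.
n = log₂(2010/322) ≈ 2.6421; t = 2.6421 × 39.484 ≈ 104.32 days.

100 days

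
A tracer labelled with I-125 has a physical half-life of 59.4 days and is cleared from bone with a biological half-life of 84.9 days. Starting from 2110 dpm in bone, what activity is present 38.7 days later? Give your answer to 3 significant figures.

979 dpm

1/t_eff = 1/t_phys + 1/t_biol = 1/59.4 + 1/84.9 = 0.028614 per day.
t_eff = 59.4 × 84.9 / (59.4 + 84.9) ≈ 34.948 days.
Remaining = 2110 × (1/2)^(38.7/34.948) = 2110 × (1/2)^1.1073 ≈ 979.35 dpm.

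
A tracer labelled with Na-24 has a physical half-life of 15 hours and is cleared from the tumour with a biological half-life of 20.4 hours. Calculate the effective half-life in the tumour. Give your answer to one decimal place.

8.6 hours

1/t_eff = 1/t_phys + 1/t_biol = 1/15 + 1/20.4 = 0.11569 per hour.
t_eff = 15 × 20.4 / (15 + 20.4) ≈ 8.6441 hours.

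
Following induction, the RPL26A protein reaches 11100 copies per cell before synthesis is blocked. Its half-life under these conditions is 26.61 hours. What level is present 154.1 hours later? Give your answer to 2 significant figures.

Number of half-lives: n = 154.1/26.61 ≈ 5.7911.
Remaining = 11100 × (1/2)^5.7911 = 11100 × 0.01806 ≈ 200.47 copies per cell.

200 copies per cell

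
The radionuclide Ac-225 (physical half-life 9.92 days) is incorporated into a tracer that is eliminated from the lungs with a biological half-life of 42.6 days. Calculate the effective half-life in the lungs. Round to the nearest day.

1/t_eff = 1/t_phys + 1/t_biol = 1/9.92 + 1/42.6 = 0.12428 per day.
t_eff = 9.92 × 42.6 / (9.92 + 42.6) ≈ 8.0463 days.

8 days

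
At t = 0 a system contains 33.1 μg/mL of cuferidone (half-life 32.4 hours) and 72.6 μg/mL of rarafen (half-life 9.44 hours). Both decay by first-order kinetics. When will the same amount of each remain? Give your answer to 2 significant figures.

Set 33.1·(1/2)^(t/32.4) = 72.6·(1/2)^(t/9.44).
Taking log₂: log₂(33.1/72.6) = t·(1/32.4 − 1/9.44).
log₂(0.45592) = -1.1331; 1/32.4 − 1/9.44 = -0.075068.
t = -1.1331 / -0.075068 ≈ 15.095 hours.

15 hours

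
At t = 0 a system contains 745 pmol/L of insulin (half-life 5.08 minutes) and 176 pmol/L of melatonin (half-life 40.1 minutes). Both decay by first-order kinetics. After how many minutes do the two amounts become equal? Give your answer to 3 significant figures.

Set 745·(1/2)^(t/5.08) = 176·(1/2)^(t/40.1).
Taking log₂: log₂(745/176) = t·(1/5.08 − 1/40.1).
log₂(4.233) = 2.0817; 1/5.08 − 1/40.1 = 0.17191.
t = 2.0817 / 0.17191 ≈ 12.109 minutes.

12.1 minutes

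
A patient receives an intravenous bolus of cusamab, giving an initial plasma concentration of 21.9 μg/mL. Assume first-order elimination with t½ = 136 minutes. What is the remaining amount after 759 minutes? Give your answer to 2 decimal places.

Number of half-lives: n = 759/136 ≈ 5.5809.
Remaining = 21.9 × (1/2)^5.5809 = 21.9 × 0.020892 ≈ 0.45754 μg/mL.

0.46 μg/mL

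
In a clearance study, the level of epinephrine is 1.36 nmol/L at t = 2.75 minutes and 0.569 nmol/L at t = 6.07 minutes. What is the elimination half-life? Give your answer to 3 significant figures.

Over Δt = 6.07 − 2.75 = 3.32 minutes, the level fell by a factor of 1.36/0.569 ≈ 2.3902.
n = log₂(2.3902) ≈ 1.2571 half-lives, so t½ = 3.32/1.2571 ≈ 2.641 minutes.

2.64 minutes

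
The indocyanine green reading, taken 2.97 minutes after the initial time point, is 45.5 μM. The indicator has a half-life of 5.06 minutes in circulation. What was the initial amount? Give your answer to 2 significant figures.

Number of half-lives elapsed: n = 2.97/5.06 ≈ 0.58696.
A₀ = A × 2^n = 45.5 × 2^0.58696 = 45.5 × 1.5021 ≈ 68.344 μM.

68 μM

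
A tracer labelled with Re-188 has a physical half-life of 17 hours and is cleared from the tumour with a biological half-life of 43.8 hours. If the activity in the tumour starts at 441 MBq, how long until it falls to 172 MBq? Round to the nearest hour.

17 hours

1/t_eff = 1/t_phys + 1/t_biol = 1/17 + 1/43.8 = 0.081655 per hour.
t_eff = 17 × 43.8 / (17 + 43.8) ≈ 12.247 hours.
n = log₂(441/172) ≈ 1.3584; t = 1.3584 × 12.247 ≈ 16.636 hours.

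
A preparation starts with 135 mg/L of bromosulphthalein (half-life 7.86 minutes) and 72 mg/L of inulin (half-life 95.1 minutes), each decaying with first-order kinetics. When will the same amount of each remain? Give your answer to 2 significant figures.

Set 135·(1/2)^(t/7.86) = 72·(1/2)^(t/95.1).
Taking log₂: log₂(135/72) = t·(1/7.86 − 1/95.1).
log₂(1.875) = 0.90689; 1/7.86 − 1/95.1 = 0.11671.
t = 0.90689 / 0.11671 ≈ 7.7704 minutes.

7.8 minutes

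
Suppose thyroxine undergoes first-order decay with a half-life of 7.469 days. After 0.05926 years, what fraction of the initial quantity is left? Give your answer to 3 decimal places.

0.05926 years = 21.6299 days.
n = 21.6299/7.469 ≈ 2.896 half-lives.
Fraction remaining = (1/2)^2.896 ≈ 0.13435.

0.134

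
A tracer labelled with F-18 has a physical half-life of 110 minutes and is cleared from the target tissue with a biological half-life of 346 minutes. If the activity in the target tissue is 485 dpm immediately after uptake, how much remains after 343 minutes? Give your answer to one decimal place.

28.1 dpm

1/t_eff = 1/t_phys + 1/t_biol = 1/110 + 1/346 = 0.011981 per minute.
t_eff = 110 × 346 / (110 + 346) ≈ 83.465 minutes.
Remaining = 485 × (1/2)^(343/83.465) = 485 × (1/2)^4.1095 ≈ 28.097 dpm.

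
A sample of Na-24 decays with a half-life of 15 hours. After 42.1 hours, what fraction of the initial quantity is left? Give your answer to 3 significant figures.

0.143

n = 42.1/15 ≈ 2.8067 half-lives.
Fraction remaining = (1/2)^2.8067 ≈ 0.14293.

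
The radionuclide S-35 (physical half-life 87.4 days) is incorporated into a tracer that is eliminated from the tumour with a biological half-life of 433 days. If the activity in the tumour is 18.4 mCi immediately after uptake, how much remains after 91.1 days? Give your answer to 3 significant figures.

1/t_eff = 1/t_phys + 1/t_biol = 1/87.4 + 1/433 = 0.013751 per day.
t_eff = 87.4 × 433 / (87.4 + 433) ≈ 72.721 days.
Remaining = 18.4 × (1/2)^(91.1/72.721) = 18.4 × (1/2)^1.2527 ≈ 7.7216 mCi.

7.72 mCi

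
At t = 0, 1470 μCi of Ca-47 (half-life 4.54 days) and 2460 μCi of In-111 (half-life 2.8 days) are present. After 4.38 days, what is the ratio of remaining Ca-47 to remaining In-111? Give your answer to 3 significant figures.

Ca-47: 1470 × (1/2)^(4.38/4.54) = 1470 × (1/2)^0.96476 ≈ 753.18 μCi.
In-111: 2460 × (1/2)^(4.38/2.8) = 2460 × (1/2)^1.5643 ≈ 831.84 μCi.
Ratio ≈ 753.18 / 831.84 ≈ 0.90544.

0.905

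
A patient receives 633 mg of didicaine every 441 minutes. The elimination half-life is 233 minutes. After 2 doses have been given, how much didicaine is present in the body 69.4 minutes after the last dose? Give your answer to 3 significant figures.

654 mg

The 2 doses were given 510.4, 69.4 minutes ago.
Total = 633·(1/2)^(510.4/233) + 633·(1/2)^(69.4/233)
      = 138.67 + 514.92 ≈ 653.59 mg.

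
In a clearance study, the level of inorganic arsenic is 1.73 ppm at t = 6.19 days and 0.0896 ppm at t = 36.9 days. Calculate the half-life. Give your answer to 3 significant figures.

Over Δt = 36.9 − 6.19 = 30.71 days, the level fell by a factor of 1.73/0.0896 ≈ 19.308.
n = log₂(19.308) ≈ 4.2711 half-lives, so t½ = 30.71/4.2711 ≈ 7.1901 days.

7.19 days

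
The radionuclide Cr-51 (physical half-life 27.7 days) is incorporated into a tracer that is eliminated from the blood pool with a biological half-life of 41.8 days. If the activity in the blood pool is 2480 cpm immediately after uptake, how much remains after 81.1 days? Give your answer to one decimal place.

1/t_eff = 1/t_phys + 1/t_biol = 1/27.7 + 1/41.8 = 0.060025 per day.
t_eff = 27.7 × 41.8 / (27.7 + 41.8) ≈ 16.66 days.
Remaining = 2480 × (1/2)^(81.1/16.66) = 2480 × (1/2)^4.868 ≈ 84.926 cpm.

84.9 cpm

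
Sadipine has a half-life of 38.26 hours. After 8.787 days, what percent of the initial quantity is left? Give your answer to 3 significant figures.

8.787 days = 210.888 hours.
n = 210.888/38.26 ≈ 5.512 half-lives.
Fraction remaining = (1/2)^5.512 ≈ 0.021914, i.e. 2.1914%.

2.19%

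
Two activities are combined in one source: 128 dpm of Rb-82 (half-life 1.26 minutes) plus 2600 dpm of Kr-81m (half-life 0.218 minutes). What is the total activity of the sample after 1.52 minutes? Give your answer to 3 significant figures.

76.2 dpm

Rb-82: 128 × (1/2)^(1.52/1.26) = 128 × (1/2)^1.2063 ≈ 55.471 dpm.
Kr-81m: 2600 × (1/2)^(1.52/0.218) = 2600 × (1/2)^6.9725 ≈ 20.704 dpm.
Total = 55.471 + 20.704 ≈ 76.174 dpm.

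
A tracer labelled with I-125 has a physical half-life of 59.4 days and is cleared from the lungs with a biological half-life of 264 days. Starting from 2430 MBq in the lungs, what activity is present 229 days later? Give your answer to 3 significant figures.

1/t_eff = 1/t_phys + 1/t_biol = 1/59.4 + 1/264 = 0.020623 per day.
t_eff = 59.4 × 264 / (59.4 + 264) ≈ 48.49 days.
Remaining = 2430 × (1/2)^(229/48.49) = 2430 × (1/2)^4.7226 ≈ 92.034 MBq.

92.0 MBq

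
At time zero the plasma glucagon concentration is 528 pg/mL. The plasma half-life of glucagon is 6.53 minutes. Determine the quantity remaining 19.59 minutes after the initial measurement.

Elapsed time is 3 half-lives (19.59/6.53).
Each half-life halves the amount: 528 × (1/2)^3 = 528/8 = 66 pg/mL.

66 pg/mL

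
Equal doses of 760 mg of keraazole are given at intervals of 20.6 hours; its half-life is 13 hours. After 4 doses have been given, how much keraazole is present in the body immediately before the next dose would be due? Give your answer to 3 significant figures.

375 mg

The 4 doses were given 82.4, 61.8, 41.2, 20.6 hours ago.
Total = 760·(1/2)^(82.4/13) + 760·(1/2)^(61.8/13) + 760·(1/2)^(41.2/13) + 760·(1/2)^(20.6/13)
      = 9.3918 + 28.168 + 84.485 + 253.39 ≈ 375.44 mg.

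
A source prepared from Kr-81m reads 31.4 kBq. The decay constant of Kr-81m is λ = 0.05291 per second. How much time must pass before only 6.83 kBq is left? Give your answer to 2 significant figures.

29 seconds

t½ = ln 2 / λ = 0.69315 / 0.05291 ≈ 13.1 seconds.
Fraction remaining = 6.83/31.4 ≈ 0.21752.
n = log₂(31.4/6.83) = ln(4.5974)/ln 2 ≈ 2.2008 half-lives.
t = n × t½ = 2.2008 × 13.1 ≈ 28.832 seconds.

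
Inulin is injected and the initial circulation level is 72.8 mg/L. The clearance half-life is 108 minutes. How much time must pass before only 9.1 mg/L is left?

324 minutes

9.1/72.8 = 1/8, so 3 half-lives have elapsed.
t = 3 × 108 = 324 minutes.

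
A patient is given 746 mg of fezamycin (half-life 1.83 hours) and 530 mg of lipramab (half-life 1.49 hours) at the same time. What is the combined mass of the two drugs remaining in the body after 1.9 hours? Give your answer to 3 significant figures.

582 mg

fezamycin: 746 × (1/2)^(1.9/1.83) = 746 × (1/2)^1.0383 ≈ 363.24 mg.
lipramab: 530 × (1/2)^(1.9/1.49) = 530 × (1/2)^1.2752 ≈ 218.98 mg.
Total = 363.24 + 218.98 ≈ 582.22 mg.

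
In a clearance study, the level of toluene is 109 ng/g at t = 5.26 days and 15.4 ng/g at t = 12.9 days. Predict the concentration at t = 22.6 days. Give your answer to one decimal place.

1.3 ng/g

Over Δt = 12.9 − 5.26 = 7.64 days, the level fell by a factor of 109/15.4 ≈ 7.0779.
n = log₂(7.0779) ≈ 2.8233 half-lives, so t½ = 7.64/2.8233 ≈ 2.706 days.
From t = 12.9 to t = 22.6: 15.4 × (1/2)^((22.6−12.9)/2.706) ≈ 1.2837 ng/g.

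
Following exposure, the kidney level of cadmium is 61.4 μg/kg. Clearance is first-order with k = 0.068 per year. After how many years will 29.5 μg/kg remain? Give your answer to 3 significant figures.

10.8 years

t½ = ln 2 / k = 0.69315 / 0.068 ≈ 10.193 years.
Fraction remaining = 29.5/61.4 ≈ 0.48046.
n = log₂(61.4/29.5) = ln(2.0814)/ln 2 ≈ 1.0575 half-lives.
t = n × t½ = 1.0575 × 10.193 ≈ 10.78 years.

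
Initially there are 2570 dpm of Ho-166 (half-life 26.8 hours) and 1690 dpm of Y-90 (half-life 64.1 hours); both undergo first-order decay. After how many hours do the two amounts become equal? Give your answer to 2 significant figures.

28 hours

Set 2570·(1/2)^(t/26.8) = 1690·(1/2)^(t/64.1).
Taking log₂: log₂(2570/1690) = t·(1/26.8 − 1/64.1).
log₂(1.5207) = 0.60475; 1/26.8 − 1/64.1 = 0.021713.
t = 0.60475 / 0.021713 ≈ 27.852 hours.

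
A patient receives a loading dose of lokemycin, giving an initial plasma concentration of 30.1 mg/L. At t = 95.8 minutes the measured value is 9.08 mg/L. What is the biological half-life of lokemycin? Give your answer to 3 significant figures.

A/A₀ = 9.08/30.1 ≈ 0.30166.
n = log₂(3.315) ≈ 1.729 half-lives elapsed in 95.8 minutes.
t½ = 95.8/1.729 ≈ 55.408 minutes.

55.4 minutes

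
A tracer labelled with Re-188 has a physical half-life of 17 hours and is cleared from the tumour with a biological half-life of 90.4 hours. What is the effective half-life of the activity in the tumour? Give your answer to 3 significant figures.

14.3 hours

1/t_eff = 1/t_phys + 1/t_biol = 1/17 + 1/90.4 = 0.069885 per hour.
t_eff = 17 × 90.4 / (17 + 90.4) ≈ 14.309 hours.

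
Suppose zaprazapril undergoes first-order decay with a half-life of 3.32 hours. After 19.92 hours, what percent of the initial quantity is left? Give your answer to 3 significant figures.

1.56%

n = 19.92/3.32 ≈ 6 half-lives.
Fraction remaining = (1/2)^6 ≈ 0.015625, i.e. 1.5625%.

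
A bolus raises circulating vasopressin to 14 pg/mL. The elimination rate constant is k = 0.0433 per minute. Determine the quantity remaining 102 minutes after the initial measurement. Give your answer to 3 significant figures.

0.169 pg/mL

t½ = ln 2 / k = 0.69315 / 0.0433 ≈ 16.008 minutes.
Number of half-lives: n = 102/16.008 ≈ 6.3718.
Remaining = 14 × (1/2)^6.3718 = 14 × 0.012075 ≈ 0.16905 pg/mL.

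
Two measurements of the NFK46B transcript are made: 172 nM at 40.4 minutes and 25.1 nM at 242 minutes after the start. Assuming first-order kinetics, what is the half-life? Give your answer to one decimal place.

72.6 minutes

Over Δt = 242 − 40.4 = 201.6 minutes, the level fell by a factor of 172/25.1 ≈ 6.8526.
n = log₂(6.8526) ≈ 2.7766 half-lives, so t½ = 201.6/2.7766 ≈ 72.605 minutes.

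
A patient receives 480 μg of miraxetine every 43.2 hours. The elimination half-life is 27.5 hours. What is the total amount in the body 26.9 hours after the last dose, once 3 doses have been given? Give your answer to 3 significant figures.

The 3 doses were given 113.3, 70.1, 26.9 hours ago.
Total = 480·(1/2)^(113.3/27.5) + 480·(1/2)^(70.1/27.5) + 480·(1/2)^(26.9/27.5)
      = 27.606 + 82.014 + 243.66 ≈ 353.28 μg.

353 μg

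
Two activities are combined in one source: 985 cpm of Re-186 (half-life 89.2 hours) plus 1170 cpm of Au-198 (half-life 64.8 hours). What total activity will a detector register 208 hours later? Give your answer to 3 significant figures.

322 cpm

Re-186: 985 × (1/2)^(208/89.2) = 985 × (1/2)^2.3318 ≈ 195.65 cpm.
Au-198: 1170 × (1/2)^(208/64.8) = 1170 × (1/2)^3.2099 ≈ 126.45 cpm.
Total = 195.65 + 126.45 ≈ 322.1 cpm.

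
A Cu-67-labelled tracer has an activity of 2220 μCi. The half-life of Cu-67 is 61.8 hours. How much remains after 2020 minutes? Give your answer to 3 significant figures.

1520 μCi

Convert the elapsed time: 2020 minutes = 33.6667 hours.
Number of half-lives: n = 33.6667/61.8 ≈ 0.54477.
Remaining = 2220 × (1/2)^0.54477 = 2220 × 0.6855 ≈ 1521.8 μCi.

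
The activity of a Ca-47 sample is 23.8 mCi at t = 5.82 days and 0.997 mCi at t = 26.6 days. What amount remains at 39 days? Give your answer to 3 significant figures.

0.150 mCi

Over Δt = 26.6 − 5.82 = 20.78 days, the level fell by a factor of 23.8/0.997 ≈ 23.872.
n = log₂(23.872) ≈ 4.5772 half-lives, so t½ = 20.78/4.5772 ≈ 4.5399 days.
From t = 26.6 to t = 39: 0.997 × (1/2)^((39−26.6)/4.5399) ≈ 0.15013 mCi.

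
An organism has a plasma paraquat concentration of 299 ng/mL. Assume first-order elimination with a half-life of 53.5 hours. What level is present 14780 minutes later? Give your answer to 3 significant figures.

Convert the elapsed time: 14780 minutes = 246.333 hours.
Number of half-lives: n = 246.333/53.5 ≈ 4.6044.
Remaining = 299 × (1/2)^4.6044 = 299 × 0.04111 ≈ 12.292 ng/mL.

12.3 ng/mL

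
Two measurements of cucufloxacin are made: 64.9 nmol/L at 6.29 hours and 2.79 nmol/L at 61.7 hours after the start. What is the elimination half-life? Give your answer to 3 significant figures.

12.2 hours

Over Δt = 61.7 − 6.29 = 55.41 hours, the level fell by a factor of 64.9/2.79 ≈ 23.262.
n = log₂(23.262) ≈ 4.5399 half-lives, so t½ = 55.41/4.5399 ≈ 12.205 hours.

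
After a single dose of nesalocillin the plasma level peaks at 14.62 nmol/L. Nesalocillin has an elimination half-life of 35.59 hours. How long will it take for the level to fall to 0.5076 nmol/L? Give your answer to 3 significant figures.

173 hours

Fraction remaining = 0.5076/14.62 ≈ 0.03472.
n = log₂(14.62/0.5076) = ln(28.802)/ln 2 ≈ 4.8481 half-lives.
t = n × t½ = 4.8481 × 35.59 ≈ 172.54 hours.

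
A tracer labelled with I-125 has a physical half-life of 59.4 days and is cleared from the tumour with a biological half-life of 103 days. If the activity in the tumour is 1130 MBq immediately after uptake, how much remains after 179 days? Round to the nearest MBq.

1/t_eff = 1/t_phys + 1/t_biol = 1/59.4 + 1/103 = 0.026544 per day.
t_eff = 59.4 × 103 / (59.4 + 103) ≈ 37.674 days.
Remaining = 1130 × (1/2)^(179/37.674) = 1130 × (1/2)^4.7513 ≈ 41.955 MBq.

42 MBq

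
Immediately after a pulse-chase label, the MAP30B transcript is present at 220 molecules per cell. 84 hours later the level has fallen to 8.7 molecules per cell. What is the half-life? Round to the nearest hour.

18 hours

A/A₀ = 8.7/220 ≈ 0.039545.
n = log₂(25.287) ≈ 4.6603 half-lives elapsed in 84 hours.
t½ = 84/4.6603 ≈ 18.024 hours.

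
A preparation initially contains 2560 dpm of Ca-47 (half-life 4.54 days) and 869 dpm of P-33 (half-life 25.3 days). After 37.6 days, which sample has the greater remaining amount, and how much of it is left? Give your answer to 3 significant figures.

P-33, 310 dpm

Ca-47: 2560 × (1/2)^8.2819 ≈ 8.2249 dpm.
P-33: 869 × (1/2)^1.4862 ≈ 310.2 dpm.
P-33 has more remaining, at ≈ 310.2 dpm.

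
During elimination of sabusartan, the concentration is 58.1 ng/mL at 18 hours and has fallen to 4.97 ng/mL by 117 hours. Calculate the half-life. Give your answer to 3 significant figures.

27.9 hours

Over Δt = 117 − 18 = 99 hours, the level fell by a factor of 58.1/4.97 ≈ 11.69.
n = log₂(11.69) ≈ 3.5472 half-lives, so t½ = 99/3.5472 ≈ 27.909 hours.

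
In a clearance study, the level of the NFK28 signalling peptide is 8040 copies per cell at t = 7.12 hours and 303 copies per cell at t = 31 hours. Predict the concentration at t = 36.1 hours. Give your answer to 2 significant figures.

Over Δt = 31 − 7.12 = 23.88 hours, the level fell by a factor of 8040/303 ≈ 26.535.
n = log₂(26.535) ≈ 4.7298 half-lives, so t½ = 23.88/4.7298 ≈ 5.0488 hours.
From t = 31 to t = 36.1: 303 × (1/2)^((36.1−31)/5.0488) ≈ 150.44 copies per cell.

150 copies per cell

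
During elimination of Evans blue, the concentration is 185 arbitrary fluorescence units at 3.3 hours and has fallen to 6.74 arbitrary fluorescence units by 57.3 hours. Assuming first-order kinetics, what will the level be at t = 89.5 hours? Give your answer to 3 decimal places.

Over Δt = 57.3 − 3.3 = 54 hours, the level fell by a factor of 185/6.74 ≈ 27.448.
n = log₂(27.448) ≈ 4.7786 half-lives, so t½ = 54/4.7786 ≈ 11.3 hours.
From t = 57.3 to t = 89.5: 6.74 × (1/2)^((89.5−57.3)/11.3) ≈ 0.93515 arbitrary fluorescence units.

0.935 arbitrary fluorescence units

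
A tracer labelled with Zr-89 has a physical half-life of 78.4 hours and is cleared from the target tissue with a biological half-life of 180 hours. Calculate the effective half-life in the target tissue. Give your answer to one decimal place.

1/t_eff = 1/t_phys + 1/t_biol = 1/78.4 + 1/180 = 0.018311 per hour.
t_eff = 78.4 × 180 / (78.4 + 180) ≈ 54.613 hours.

54.6 hours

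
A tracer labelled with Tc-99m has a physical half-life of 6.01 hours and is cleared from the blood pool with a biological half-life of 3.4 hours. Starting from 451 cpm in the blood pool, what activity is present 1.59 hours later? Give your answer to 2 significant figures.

1/t_eff = 1/t_phys + 1/t_biol = 1/6.01 + 1/3.4 = 0.46051 per hour.
t_eff = 6.01 × 3.4 / (6.01 + 3.4) ≈ 2.1715 hours.
Remaining = 451 × (1/2)^(1.59/2.1715) = 451 × (1/2)^0.73221 ≈ 271.49 cpm.

270 cpm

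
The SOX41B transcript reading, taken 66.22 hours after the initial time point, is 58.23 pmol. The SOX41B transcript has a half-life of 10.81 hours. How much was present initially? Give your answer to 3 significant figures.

4070 pmol

Number of half-lives elapsed: n = 66.22/10.81 ≈ 6.1258.
A₀ = A × 2^n = 58.23 × 2^6.1258 = 58.23 × 69.832 ≈ 4066.3 pmol.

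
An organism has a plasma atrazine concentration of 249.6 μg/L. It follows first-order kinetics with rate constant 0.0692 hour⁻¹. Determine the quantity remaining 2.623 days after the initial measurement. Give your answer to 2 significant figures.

t½ = ln 2 / k = 0.69315 / 0.0692 ≈ 10.017 hours.
Convert the elapsed time: 2.623 days = 62.952 hours.
Number of half-lives: n = 62.952/10.017 ≈ 6.2848.
Remaining = 249.6 × (1/2)^6.2848 = 249.6 × 0.012826 ≈ 3.2014 μg/L.

3.2 μg/L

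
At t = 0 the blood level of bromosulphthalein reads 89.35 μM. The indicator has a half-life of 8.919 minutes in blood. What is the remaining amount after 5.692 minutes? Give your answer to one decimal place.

57.4 μM

Number of half-lives: n = 5.692/8.919 ≈ 0.63819.
Remaining = 89.35 × (1/2)^0.63819 = 89.35 × 0.64252 ≈ 57.409 μM.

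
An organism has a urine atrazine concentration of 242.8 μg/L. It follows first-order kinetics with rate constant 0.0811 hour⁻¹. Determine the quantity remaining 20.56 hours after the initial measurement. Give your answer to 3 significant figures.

45.8 μg/L

t½ = ln 2 / λ = 0.69315 / 0.0811 ≈ 8.5468 hours.
Number of half-lives: n = 20.56/8.5468 ≈ 2.4056.
Remaining = 242.8 × (1/2)^2.4056 = 242.8 × 0.18873 ≈ 45.825 μg/L.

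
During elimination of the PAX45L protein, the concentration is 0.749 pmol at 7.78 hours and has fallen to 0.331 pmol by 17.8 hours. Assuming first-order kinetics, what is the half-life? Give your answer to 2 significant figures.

8.5 hours

Over Δt = 17.8 − 7.78 = 10.02 hours, the level fell by a factor of 0.749/0.331 ≈ 2.2628.
n = log₂(2.2628) ≈ 1.1781 half-lives, so t½ = 10.02/1.1781 ≈ 8.505 hours.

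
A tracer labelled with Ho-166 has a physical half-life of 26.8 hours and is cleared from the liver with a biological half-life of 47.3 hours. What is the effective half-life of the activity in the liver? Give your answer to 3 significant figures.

17.1 hours

1/t_eff = 1/t_phys + 1/t_biol = 1/26.8 + 1/47.3 = 0.058455 per hour.
t_eff = 26.8 × 47.3 / (26.8 + 47.3) ≈ 17.107 hours.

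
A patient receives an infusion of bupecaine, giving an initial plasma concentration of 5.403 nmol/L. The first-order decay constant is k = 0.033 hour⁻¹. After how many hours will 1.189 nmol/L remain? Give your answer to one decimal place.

t½ = ln 2 / k = 0.69315 / 0.033 ≈ 21.004 hours.
Fraction remaining = 1.189/5.403 ≈ 0.22006.
n = log₂(5.403/1.189) = ln(4.5442)/ln 2 ≈ 2.184 half-lives.
t = n × t½ = 2.184 × 21.004 ≈ 45.874 hours.

45.9 hours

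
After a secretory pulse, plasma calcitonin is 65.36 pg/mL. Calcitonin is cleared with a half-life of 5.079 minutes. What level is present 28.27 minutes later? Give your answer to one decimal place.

Number of half-lives: n = 28.27/5.079 ≈ 5.5661.
Remaining = 65.36 × (1/2)^5.5661 = 65.36 × 0.021108 ≈ 1.3796 pg/mL.

1.4 pg/mL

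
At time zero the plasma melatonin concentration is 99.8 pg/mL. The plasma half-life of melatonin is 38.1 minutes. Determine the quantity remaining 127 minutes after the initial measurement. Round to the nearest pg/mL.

10 pg/mL

Number of half-lives: n = 127/38.1 ≈ 3.3333.
Remaining = 99.8 × (1/2)^3.3333 = 99.8 × 0.099213 ≈ 9.9014 pg/mL.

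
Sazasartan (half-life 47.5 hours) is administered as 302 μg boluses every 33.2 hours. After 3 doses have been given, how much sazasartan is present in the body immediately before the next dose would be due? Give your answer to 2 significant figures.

The 3 doses were given 99.6, 66.4, 33.2 hours ago.
Total = 302·(1/2)^(99.6/47.5) + 302·(1/2)^(66.4/47.5) + 302·(1/2)^(33.2/47.5)
      = 70.598 + 114.6 + 186.04 ≈ 371.24 μg.

370 μg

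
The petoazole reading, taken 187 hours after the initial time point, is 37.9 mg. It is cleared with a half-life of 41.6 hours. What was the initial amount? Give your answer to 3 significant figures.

855 mg

Number of half-lives elapsed: n = 187/41.6 ≈ 4.4952.
A₀ = A × 2^n = 37.9 × 2^4.4952 = 37.9 × 22.552 ≈ 854.73 mg.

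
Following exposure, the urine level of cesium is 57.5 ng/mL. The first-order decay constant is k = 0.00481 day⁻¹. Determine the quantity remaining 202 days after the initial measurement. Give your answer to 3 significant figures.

21.8 ng/mL

t½ = ln 2 / k = 0.69315 / 0.00481 ≈ 144.11 days.
Number of half-lives: n = 202/144.11 ≈ 1.4018.
Remaining = 57.5 × (1/2)^1.4018 = 57.5 × 0.37847 ≈ 21.762 ng/mL.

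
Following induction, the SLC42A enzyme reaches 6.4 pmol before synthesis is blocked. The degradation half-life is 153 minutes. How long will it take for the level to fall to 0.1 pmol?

918 minutes

0.1/6.4 = 1/64, so 6 half-lives have elapsed.
t = 6 × 153 = 918 minutes.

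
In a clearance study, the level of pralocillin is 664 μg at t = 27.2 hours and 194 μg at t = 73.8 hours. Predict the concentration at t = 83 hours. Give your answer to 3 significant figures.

152 μg

Over Δt = 73.8 − 27.2 = 46.6 hours, the level fell by a factor of 664/194 ≈ 3.4227.
n = log₂(3.4227) ≈ 1.7751 half-lives, so t½ = 46.6/1.7751 ≈ 26.252 hours.
From t = 73.8 to t = 83: 194 × (1/2)^((83−73.8)/26.252) ≈ 152.16 μg.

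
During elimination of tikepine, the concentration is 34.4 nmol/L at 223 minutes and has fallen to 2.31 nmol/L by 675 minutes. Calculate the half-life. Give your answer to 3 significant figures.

Over Δt = 675 − 223 = 452 minutes, the level fell by a factor of 34.4/2.31 ≈ 14.892.
n = log₂(14.892) ≈ 3.8964 half-lives, so t½ = 452/3.8964 ≈ 116 minutes.

116 minutes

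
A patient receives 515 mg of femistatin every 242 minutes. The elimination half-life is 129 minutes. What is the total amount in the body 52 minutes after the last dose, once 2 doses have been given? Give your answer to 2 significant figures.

500 mg

The 2 doses were given 294, 52 minutes ago.
Total = 515·(1/2)^(294/129) + 515·(1/2)^(52/129)
      = 106.11 + 389.46 ≈ 495.56 mg.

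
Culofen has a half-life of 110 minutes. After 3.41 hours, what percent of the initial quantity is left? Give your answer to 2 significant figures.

28%

3.41 hours = 204.6 minutes.
n = 204.6/110 ≈ 1.86 half-lives.
Fraction remaining = (1/2)^1.86 ≈ 0.27548, i.e. 27.548%.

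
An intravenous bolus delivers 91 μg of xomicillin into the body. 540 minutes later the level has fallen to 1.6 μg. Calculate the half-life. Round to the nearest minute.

A/A₀ = 1.6/91 ≈ 0.017582.
n = log₂(56.875) ≈ 5.8297 half-lives elapsed in 540 minutes.
t½ = 540/5.8297 ≈ 92.629 minutes.

93 minutes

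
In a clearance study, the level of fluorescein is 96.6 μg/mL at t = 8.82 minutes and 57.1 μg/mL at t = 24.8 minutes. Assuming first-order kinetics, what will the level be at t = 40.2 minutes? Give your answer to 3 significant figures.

Over Δt = 24.8 − 8.82 = 15.98 minutes, the level fell by a factor of 96.6/57.1 ≈ 1.6918.
n = log₂(1.6918) ≈ 0.75853 half-lives, so t½ = 15.98/0.75853 ≈ 21.067 minutes.
From t = 24.8 to t = 40.2: 57.1 × (1/2)^((40.2−24.8)/21.067) ≈ 34.402 μg/mL.

34.4 μg/mL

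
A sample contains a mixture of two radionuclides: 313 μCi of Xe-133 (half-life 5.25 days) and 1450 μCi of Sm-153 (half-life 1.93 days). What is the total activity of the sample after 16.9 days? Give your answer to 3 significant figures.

37.0 μCi

Xe-133: 313 × (1/2)^(16.9/5.25) = 313 × (1/2)^3.219 ≈ 33.614 μCi.
Sm-153: 1450 × (1/2)^(16.9/1.93) = 1450 × (1/2)^8.7565 ≈ 3.3528 μCi.
Total = 33.614 + 3.3528 ≈ 36.966 μCi.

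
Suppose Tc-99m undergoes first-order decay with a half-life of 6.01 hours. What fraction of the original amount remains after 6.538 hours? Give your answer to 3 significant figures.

0.470

n = 6.538/6.01 ≈ 1.0879 half-lives.
Fraction remaining = (1/2)^1.0879 ≈ 0.47046.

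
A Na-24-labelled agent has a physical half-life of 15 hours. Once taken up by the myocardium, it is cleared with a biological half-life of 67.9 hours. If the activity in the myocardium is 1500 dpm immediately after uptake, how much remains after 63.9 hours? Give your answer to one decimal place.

40.8 dpm

1/t_eff = 1/t_phys + 1/t_biol = 1/15 + 1/67.9 = 0.081394 per hour.
t_eff = 15 × 67.9 / (15 + 67.9) ≈ 12.286 hours.
Remaining = 1500 × (1/2)^(63.9/12.286) = 1500 × (1/2)^5.2011 ≈ 40.776 dpm.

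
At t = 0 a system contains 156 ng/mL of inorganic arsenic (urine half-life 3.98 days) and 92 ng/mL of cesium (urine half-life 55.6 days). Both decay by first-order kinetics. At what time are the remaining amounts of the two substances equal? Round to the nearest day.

3 days

Set 156·(1/2)^(t/3.98) = 92·(1/2)^(t/55.6).
Taking log₂: log₂(156/92) = t·(1/3.98 − 1/55.6).
log₂(1.6957) = 0.76184; 1/3.98 − 1/55.6 = 0.23327.
t = 0.76184 / 0.23327 ≈ 3.2659 days.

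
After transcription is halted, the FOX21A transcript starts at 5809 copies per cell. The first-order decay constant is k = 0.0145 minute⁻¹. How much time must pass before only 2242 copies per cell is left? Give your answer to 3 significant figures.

t½ = ln 2 / k = 0.69315 / 0.0145 ≈ 47.803 minutes.
Fraction remaining = 2242/5809 ≈ 0.38595.
n = log₂(5809/2242) = ln(2.591)/ln 2 ≈ 1.3735 half-lives.
t = n × t½ = 1.3735 × 47.803 ≈ 65.658 minutes.

65.7 minutes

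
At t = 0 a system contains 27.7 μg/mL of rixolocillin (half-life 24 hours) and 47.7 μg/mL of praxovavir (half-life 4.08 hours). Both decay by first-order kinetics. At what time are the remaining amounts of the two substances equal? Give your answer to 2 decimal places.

3.85 hours

Set 27.7·(1/2)^(t/24) = 47.7·(1/2)^(t/4.08).
Taking log₂: log₂(27.7/47.7) = t·(1/24 − 1/4.08).
log₂(0.58071) = -0.7841; 1/24 − 1/4.08 = -0.20343.
t = -0.7841 / -0.20343 ≈ 3.8544 hours.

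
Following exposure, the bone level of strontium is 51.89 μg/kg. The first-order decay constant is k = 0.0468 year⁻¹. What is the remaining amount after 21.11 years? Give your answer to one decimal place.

t½ = ln 2 / k = 0.69315 / 0.0468 ≈ 14.811 years.
Number of half-lives: n = 21.11/14.811 ≈ 1.4253.
Remaining = 51.89 × (1/2)^1.4253 = 51.89 × 0.37234 ≈ 19.321 μg/kg.

19.3 μg/kg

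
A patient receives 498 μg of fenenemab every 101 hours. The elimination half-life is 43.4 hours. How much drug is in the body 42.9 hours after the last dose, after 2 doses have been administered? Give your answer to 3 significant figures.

The 2 doses were given 143.9, 42.9 hours ago.
Total = 498·(1/2)^(143.9/43.4) + 498·(1/2)^(42.9/43.4)
      = 50.017 + 251 ≈ 301.01 μg.

301 μg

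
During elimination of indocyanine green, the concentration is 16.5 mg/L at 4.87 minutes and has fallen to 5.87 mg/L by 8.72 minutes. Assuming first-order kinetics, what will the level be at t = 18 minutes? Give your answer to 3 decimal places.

0.486 mg/L

Over Δt = 8.72 − 4.87 = 3.85 minutes, the level fell by a factor of 16.5/5.87 ≈ 2.8109.
n = log₂(2.8109) ≈ 1.491 half-lives, so t½ = 3.85/1.491 ≈ 2.5821 minutes.
From t = 8.72 to t = 18: 5.87 × (1/2)^((18−8.72)/2.5821) ≈ 0.48612 mg/L.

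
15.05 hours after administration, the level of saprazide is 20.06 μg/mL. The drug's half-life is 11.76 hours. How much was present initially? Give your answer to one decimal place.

48.7 μg/mL

Number of half-lives elapsed: n = 15.05/11.76 ≈ 1.2798.
A₀ = A × 2^n = 20.06 × 2^1.2798 = 20.06 × 2.428 ≈ 48.705 μg/mL.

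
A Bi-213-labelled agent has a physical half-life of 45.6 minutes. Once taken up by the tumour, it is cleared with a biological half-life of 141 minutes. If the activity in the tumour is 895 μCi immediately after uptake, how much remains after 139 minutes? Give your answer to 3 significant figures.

1/t_eff = 1/t_phys + 1/t_biol = 1/45.6 + 1/141 = 0.029022 per minute.
t_eff = 45.6 × 141 / (45.6 + 141) ≈ 34.457 minutes.
Remaining = 895 × (1/2)^(139/34.457) = 895 × (1/2)^4.0341 ≈ 54.632 μCi.

54.6 μCi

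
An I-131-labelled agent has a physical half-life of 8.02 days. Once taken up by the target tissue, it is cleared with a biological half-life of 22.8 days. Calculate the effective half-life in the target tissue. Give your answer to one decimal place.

1/t_eff = 1/t_phys + 1/t_biol = 1/8.02 + 1/22.8 = 0.16855 per day.
t_eff = 8.02 × 22.8 / (8.02 + 22.8) ≈ 5.933 days.

5.9 days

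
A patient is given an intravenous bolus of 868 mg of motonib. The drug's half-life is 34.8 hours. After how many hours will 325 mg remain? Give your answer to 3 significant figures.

Fraction remaining = 325/868 ≈ 0.37442.
n = log₂(868/325) = ln(2.6708)/ln 2 ≈ 1.4173 half-lives.
t = n × t½ = 1.4173 × 34.8 ≈ 49.32 hours.

49.3 hours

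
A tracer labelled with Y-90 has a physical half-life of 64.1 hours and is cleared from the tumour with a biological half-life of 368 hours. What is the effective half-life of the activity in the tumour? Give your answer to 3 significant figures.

54.6 hours

1/t_eff = 1/t_phys + 1/t_biol = 1/64.1 + 1/368 = 0.018318 per hour.
t_eff = 64.1 × 368 / (64.1 + 368) ≈ 54.591 hours.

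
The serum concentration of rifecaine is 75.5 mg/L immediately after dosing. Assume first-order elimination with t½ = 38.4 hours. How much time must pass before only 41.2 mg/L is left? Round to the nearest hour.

Fraction remaining = 41.2/75.5 ≈ 0.5457.
n = log₂(75.5/41.2) = ln(1.8325)/ln 2 ≈ 0.87383 half-lives.
t = n × t½ = 0.87383 × 38.4 ≈ 33.555 hours.

34 hours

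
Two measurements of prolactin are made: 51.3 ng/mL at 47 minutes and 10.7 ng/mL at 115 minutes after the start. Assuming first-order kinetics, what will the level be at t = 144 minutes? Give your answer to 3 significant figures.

Over Δt = 115 − 47 = 68 minutes, the level fell by a factor of 51.3/10.7 ≈ 4.7944.
n = log₂(4.7944) ≈ 2.2613 half-lives, so t½ = 68/2.2613 ≈ 30.071 minutes.
From t = 115 to t = 144: 10.7 × (1/2)^((144−115)/30.071) ≈ 5.4837 ng/mL.

5.48 ng/mL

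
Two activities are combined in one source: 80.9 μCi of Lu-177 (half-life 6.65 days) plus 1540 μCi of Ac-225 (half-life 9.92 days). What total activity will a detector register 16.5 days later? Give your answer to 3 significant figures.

501 μCi

Lu-177: 80.9 × (1/2)^(16.5/6.65) = 80.9 × (1/2)^2.4812 ≈ 14.489 μCi.
Ac-225: 1540 × (1/2)^(16.5/9.92) = 1540 × (1/2)^1.6633 ≈ 486.2 μCi.
Total = 14.489 + 486.2 ≈ 500.69 μCi.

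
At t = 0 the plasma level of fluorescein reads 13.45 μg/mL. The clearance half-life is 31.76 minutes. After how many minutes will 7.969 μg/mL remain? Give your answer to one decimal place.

24.0 minutes

Fraction remaining = 7.969/13.45 ≈ 0.59249.
n = log₂(13.45/7.969) = ln(1.6878)/ln 2 ≈ 0.75514 half-lives.
t = n × t½ = 0.75514 × 31.76 ≈ 23.983 minutes.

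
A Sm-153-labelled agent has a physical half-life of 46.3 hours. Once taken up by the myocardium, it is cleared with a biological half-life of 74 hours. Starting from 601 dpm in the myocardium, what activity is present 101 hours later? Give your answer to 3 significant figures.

1/t_eff = 1/t_phys + 1/t_biol = 1/46.3 + 1/74 = 0.035112 per hour.
t_eff = 46.3 × 74 / (46.3 + 74) ≈ 28.48 hours.
Remaining = 601 × (1/2)^(101/28.48) = 601 × (1/2)^3.5463 ≈ 51.444 dpm.

51.4 dpm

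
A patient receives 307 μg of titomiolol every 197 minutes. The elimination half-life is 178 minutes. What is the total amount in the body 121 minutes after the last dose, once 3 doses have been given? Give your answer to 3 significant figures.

The 3 doses were given 515, 318, 121 minutes ago.
Total = 307·(1/2)^(515/178) + 307·(1/2)^(318/178) + 307·(1/2)^(121/178)
      = 41.322 + 88.99 + 191.65 ≈ 321.96 μg.

322 μg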